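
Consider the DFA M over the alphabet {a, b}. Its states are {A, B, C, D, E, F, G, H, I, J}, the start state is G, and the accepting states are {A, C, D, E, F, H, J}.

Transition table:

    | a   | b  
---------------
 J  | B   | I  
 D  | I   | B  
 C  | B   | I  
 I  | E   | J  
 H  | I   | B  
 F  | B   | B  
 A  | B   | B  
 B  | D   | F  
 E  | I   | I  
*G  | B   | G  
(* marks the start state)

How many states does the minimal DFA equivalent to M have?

First remove the unreachable states {A,C,H}; 7 states remain.
P0 = {D,E,F,J} | {B,G,I}.
Split {B,G,I} by δ(·,a) → {B,I} and {G}.
No further refinement is possible. Final partition (3 blocks): {D,E,F,J} | {B,I} | {G}.

3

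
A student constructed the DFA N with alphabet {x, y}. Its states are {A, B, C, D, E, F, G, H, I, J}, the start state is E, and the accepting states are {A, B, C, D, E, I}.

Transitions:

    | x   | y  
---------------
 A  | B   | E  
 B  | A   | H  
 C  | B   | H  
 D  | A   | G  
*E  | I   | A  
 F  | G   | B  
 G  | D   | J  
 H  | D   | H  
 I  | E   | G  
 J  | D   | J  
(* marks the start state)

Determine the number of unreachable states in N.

2

BFS from E reaches {A, B, D, E, G, H, I, J}; the 2 state(s) C, F are never visited.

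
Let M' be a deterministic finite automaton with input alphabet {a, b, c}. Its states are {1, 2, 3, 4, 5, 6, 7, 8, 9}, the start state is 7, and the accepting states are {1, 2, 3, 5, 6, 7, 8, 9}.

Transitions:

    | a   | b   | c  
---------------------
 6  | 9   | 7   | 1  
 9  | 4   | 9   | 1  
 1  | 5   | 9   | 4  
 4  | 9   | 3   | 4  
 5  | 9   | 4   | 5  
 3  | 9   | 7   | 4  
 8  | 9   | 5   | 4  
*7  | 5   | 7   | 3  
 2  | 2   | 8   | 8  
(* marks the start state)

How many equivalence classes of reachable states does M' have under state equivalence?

First remove the unreachable states {2,6,8}; 6 states remain.
Initial partition by acceptance: {1,3,5,7,9} | {4}.
Split {1,3,5,7,9} by δ(·,a) → {1,3,5,7} and {9}.
Refine {1,3,5,7} on symbol a: members go to different blocks, giving {1,7} and {3,5}.
Split {1,7} by δ(·,b) → {1} and {7}.
On input b, block {3,5} splits into {3} and {5}.
The partition is now stable with 6 blocks: {1} | {4} | {9} | {3} | {7} | {5}.

6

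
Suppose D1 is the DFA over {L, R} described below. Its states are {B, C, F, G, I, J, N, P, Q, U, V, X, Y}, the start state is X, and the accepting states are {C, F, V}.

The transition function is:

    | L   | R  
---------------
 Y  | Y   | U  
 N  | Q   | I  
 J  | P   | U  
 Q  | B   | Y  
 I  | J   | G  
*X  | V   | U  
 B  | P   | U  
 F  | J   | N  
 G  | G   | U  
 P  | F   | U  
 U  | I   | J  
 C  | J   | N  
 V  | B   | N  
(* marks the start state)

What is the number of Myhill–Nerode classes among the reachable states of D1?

7

Reachable states from the start: {B,F,G,I,J,N,P,Q,U,V,X,Y}. Unreachable: {C} — drop them.
P0 = {F,V} | {B,G,I,J,N,P,Q,U,X,Y}.
Refine {B,G,I,J,N,P,Q,U,X,Y} on symbol L: members go to different blocks, giving {B,G,I,J,N,Q,U,Y} and {P,X}.
Refine {B,G,I,J,N,Q,U,Y} on symbol L: members go to different blocks, giving {G,I,N,Q,U,Y} and {B,J}.
Split {G,I,N,Q,U,Y} by δ(·,L) → {G,N,U,Y} and {I,Q}.
Split {G,N,U,Y} by δ(·,L) → {G,Y} and {N,U}.
On input R, block {N,U} splits into {U} and {N}.
No further refinement is possible. Final partition (7 blocks): {F,V} | {G,Y} | {P,X} | {B,J} | {I,Q} | {U} | {N}.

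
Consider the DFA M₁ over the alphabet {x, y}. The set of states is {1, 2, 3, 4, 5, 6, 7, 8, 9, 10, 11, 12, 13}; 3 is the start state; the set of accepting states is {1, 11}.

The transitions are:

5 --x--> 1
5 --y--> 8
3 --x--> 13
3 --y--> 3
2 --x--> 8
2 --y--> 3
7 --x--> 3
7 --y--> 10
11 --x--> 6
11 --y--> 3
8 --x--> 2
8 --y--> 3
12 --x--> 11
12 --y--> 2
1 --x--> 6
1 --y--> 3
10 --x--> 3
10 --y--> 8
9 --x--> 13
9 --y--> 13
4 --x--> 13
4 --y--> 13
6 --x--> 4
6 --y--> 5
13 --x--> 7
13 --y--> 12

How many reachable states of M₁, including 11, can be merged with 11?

2

First remove the unreachable states {9}; 12 states remain.
Start with accepting vs non-accepting: {1,11} | {2,3,4,5,6,7,8,10,12,13}.
Refine {2,3,4,5,6,7,8,10,12,13} on symbol x: members go to different blocks, giving {2,3,4,6,7,8,10,13} and {5,12}.
On input y, block {2,3,4,6,7,8,10,13} splits into {2,3,4,7,8,10} and {6,13}.
Split {2,3,4,7,8,10} by δ(·,x) → {2,7,8,10} and {3,4}.
Split {2,7,8,10} by δ(·,x) → {2,8} and {7,10}.
On input x, block {6,13} splits into {6} and {13}.
Split {3,4} by δ(·,y) → {3} and {4}.
On input y, block {7,10} splits into {7} and {10}.
No further refinement is possible. Final partition (9 blocks): {1,11} | {2,8} | {5,12} | {6} | {3} | {7} | {13} | {4} | {10}.
State 11 belongs to the block {1,11}, which has 2 states.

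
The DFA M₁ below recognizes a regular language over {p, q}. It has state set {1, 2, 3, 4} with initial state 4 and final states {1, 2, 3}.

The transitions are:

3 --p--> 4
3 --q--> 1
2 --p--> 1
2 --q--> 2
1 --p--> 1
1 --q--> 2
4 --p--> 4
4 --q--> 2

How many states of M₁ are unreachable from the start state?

BFS from 4 reaches {1, 2, 4}; the 1 state(s) 3 are never visited.

1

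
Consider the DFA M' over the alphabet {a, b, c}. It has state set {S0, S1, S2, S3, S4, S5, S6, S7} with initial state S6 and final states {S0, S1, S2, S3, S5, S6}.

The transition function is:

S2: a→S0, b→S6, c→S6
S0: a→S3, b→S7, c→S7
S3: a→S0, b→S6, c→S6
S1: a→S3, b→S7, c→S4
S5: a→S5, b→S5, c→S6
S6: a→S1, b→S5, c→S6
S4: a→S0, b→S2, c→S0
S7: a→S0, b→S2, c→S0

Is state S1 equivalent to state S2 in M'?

No

All states are reachable from the start state.
Initial partition by acceptance: {S0,S1,S2,S3,S5,S6} | {S4,S7}.
On input b, block {S0,S1,S2,S3,S5,S6} splits into {S2,S3,S5,S6} and {S0,S1}.
On input a, block {S2,S3,S5,S6} splits into {S2,S3,S6} and {S5}.
Split {S2,S3,S6} by δ(·,b) → {S2,S3} and {S6}.
The partition is now stable with 5 blocks: {S2,S3} | {S4,S7} | {S0,S1} | {S5} | {S6}.
S1 and S2 end up in different blocks, so they are distinguishable. For instance, the string 'b' is accepted from only S2.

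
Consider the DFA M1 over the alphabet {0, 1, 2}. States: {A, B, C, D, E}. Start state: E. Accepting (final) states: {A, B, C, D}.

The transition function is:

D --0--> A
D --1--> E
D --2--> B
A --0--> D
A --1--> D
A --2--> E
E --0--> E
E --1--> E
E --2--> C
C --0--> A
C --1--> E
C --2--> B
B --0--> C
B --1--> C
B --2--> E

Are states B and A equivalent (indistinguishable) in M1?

Yes

P0 = {A,B,C,D} | {E}.
On input 1, block {A,B,C,D} splits into {A,B} and {C,D}.
The partition is now stable with 3 blocks: {A,B} | {E} | {C,D}.
B and A lie in the same block of the stable partition, so they are equivalent — no string distinguishes them.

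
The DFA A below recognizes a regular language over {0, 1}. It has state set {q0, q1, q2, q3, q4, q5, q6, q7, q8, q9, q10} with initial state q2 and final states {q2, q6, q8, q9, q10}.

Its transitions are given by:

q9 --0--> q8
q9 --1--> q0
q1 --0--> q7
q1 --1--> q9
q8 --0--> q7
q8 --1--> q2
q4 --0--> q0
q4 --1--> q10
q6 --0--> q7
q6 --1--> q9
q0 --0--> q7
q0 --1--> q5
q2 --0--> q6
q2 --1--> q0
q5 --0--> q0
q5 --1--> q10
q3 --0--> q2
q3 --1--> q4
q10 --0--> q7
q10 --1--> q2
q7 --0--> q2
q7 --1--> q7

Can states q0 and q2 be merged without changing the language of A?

Reachable states from the start: {q0,q2,q5,q6,q7,q8,q9,q10}. Unreachable: {q1,q3,q4} — drop them.
P0 = {q2,q6,q8,q9,q10} | {q0,q5,q7}.
On input 0, block {q2,q6,q8,q9,q10} splits into {q6,q8,q10} and {q2,q9}.
Split {q0,q5,q7} by δ(·,0) → {q0,q5} and {q7}.
Refine {q0,q5} on symbol 0: members go to different blocks, giving {q0} and {q5}.
No further refinement is possible. Final partition (5 blocks): {q6,q8,q10} | {q0} | {q2,q9} | {q7} | {q5}.
q0 and q2 end up in different blocks, so they are distinguishable. For instance, the string 'ε' is accepted from only q2.

No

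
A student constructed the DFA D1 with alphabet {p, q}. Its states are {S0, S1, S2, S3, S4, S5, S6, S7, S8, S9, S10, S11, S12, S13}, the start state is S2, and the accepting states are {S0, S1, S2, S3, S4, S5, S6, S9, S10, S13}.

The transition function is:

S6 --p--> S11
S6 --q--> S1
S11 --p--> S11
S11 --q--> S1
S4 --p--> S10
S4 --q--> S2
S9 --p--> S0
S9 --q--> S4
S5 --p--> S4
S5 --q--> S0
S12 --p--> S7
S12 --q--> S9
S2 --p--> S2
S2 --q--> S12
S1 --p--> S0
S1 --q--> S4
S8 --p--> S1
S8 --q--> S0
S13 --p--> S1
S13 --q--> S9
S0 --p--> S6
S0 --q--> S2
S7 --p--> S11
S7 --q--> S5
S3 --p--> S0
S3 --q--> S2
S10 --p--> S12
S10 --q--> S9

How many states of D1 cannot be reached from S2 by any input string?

3

No path from S2 leads to S3, S8, S13; the other 11 states are all reachable.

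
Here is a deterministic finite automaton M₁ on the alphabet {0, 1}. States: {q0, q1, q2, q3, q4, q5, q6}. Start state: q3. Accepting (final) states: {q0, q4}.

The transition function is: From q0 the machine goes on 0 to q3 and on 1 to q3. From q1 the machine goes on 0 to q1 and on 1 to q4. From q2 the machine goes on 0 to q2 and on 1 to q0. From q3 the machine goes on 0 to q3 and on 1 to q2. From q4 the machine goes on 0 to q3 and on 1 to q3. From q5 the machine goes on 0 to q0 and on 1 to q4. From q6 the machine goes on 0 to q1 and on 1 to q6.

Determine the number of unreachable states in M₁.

4

No path from q3 leads to q1, q4, q5, q6; the other 3 states are all reachable.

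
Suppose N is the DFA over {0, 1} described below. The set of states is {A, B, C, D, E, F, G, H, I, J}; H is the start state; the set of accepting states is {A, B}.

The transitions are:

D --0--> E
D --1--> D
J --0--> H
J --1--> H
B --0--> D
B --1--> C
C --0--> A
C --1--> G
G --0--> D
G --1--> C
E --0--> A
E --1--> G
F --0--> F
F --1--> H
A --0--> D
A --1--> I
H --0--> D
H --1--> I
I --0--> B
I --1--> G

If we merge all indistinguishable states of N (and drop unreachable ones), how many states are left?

4

First remove the unreachable states {F,J}; 8 states remain.
Start with accepting vs non-accepting: {A,B} | {C,D,E,G,H,I}.
On input 0, block {C,D,E,G,H,I} splits into {C,E,I} and {D,G,H}.
Split {D,G,H} by δ(·,0) → {G,H} and {D}.
The partition is now stable with 4 blocks: {A,B} | {C,E,I} | {G,H} | {D}.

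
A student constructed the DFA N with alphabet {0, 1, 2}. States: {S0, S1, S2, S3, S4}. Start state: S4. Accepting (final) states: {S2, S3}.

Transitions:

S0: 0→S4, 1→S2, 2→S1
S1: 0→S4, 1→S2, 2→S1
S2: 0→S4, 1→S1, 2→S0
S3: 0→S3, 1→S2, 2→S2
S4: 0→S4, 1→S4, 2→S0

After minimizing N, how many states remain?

3

Reachable states from the start: {S0,S1,S2,S4}. Unreachable: {S3} — drop them.
Initial partition by acceptance: {S2} | {S0,S1,S4}.
Refine {S0,S1,S4} on symbol 1: members go to different blocks, giving {S0,S1} and {S4}.
No further refinement is possible. Final partition (3 blocks): {S2} | {S0,S1} | {S4}.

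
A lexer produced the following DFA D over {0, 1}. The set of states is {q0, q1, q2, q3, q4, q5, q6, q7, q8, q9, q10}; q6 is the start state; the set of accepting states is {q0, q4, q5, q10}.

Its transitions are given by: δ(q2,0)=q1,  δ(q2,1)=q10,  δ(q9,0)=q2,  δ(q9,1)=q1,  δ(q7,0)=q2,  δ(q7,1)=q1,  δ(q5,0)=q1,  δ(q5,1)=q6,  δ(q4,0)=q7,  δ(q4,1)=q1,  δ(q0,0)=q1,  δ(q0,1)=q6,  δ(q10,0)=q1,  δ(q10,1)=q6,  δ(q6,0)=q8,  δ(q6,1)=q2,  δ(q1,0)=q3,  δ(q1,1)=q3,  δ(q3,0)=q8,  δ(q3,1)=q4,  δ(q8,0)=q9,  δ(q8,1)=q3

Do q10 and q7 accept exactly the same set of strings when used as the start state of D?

First remove the unreachable states {q0,q5}; 9 states remain.
P0 = {q4,q10} | {q1,q2,q3,q6,q7,q8,q9}.
On input 1, block {q1,q2,q3,q6,q7,q8,q9} splits into {q1,q6,q7,q8,q9} and {q2,q3}.
Refine {q1,q6,q7,q8,q9} on symbol 0: members go to different blocks, giving {q1,q7,q9} and {q6,q8}.
Split {q4,q10} by δ(·,1) → {q4} and {q10}.
Refine {q1,q7,q9} on symbol 1: members go to different blocks, giving {q7,q9} and {q1}.
On input 0, block {q2,q3} splits into {q2} and {q3}.
On input 0, block {q6,q8} splits into {q6} and {q8}.
The partition is now stable with 8 blocks: {q4} | {q7,q9} | {q2} | {q6} | {q10} | {q1} | {q3} | {q8}.
q10 and q7 end up in different blocks, so they are distinguishable. For instance, the string 'ε' is accepted from only q10.

No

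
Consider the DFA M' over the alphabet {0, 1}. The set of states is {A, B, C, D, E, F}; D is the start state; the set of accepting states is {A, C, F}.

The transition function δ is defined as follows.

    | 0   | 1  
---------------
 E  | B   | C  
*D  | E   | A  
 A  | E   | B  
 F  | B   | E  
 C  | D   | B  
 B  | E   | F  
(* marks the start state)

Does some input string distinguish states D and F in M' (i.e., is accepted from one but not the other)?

All states are reachable from the start state.
P0 = {A,C,F} | {B,D,E}.
Stable partition: {A,C,F} | {B,D,E} — 2 equivalence classes.
D and F end up in different blocks, so they are distinguishable. For instance, the string 'ε' is accepted from only F.

Yes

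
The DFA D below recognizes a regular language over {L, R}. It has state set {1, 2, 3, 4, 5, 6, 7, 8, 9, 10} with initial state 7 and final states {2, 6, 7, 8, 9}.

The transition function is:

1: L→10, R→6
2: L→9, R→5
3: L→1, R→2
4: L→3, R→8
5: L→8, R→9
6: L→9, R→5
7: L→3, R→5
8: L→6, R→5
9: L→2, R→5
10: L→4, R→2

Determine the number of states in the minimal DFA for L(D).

4

Every state is reachable, so we keep all 10.
P0 = {2,6,7,8,9} | {1,3,4,5,10}.
Refine {2,6,7,8,9} on symbol L: members go to different blocks, giving {2,6,8,9} and {7}.
Refine {1,3,4,5,10} on symbol L: members go to different blocks, giving {1,3,4,10} and {5}.
No further refinement is possible. Final partition (4 blocks): {2,6,8,9} | {1,3,4,10} | {7} | {5}.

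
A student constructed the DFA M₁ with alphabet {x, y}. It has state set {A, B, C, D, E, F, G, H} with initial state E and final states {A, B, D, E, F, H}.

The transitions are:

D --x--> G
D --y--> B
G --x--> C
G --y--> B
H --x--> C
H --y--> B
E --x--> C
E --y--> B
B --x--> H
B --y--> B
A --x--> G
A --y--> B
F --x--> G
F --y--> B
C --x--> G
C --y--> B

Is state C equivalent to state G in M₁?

First remove the unreachable states {A,D,F}; 5 states remain.
Initial partition by acceptance: {B,E,H} | {C,G}.
On input x, block {B,E,H} splits into {E,H} and {B}.
Stable partition: {E,H} | {C,G} | {B} — 3 equivalence classes.
C and G lie in the same block of the stable partition, so they are equivalent — no string distinguishes them.

Yes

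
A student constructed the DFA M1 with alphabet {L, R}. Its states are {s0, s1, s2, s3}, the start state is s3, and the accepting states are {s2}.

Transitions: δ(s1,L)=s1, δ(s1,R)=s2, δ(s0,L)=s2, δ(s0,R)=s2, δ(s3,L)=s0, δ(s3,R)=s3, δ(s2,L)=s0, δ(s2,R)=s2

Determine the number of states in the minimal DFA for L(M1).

States {s1} cannot be reached from the start state, so discard them.
P0 = {s2} | {s0,s3}.
On input L, block {s0,s3} splits into {s0} and {s3}.
Stable partition: {s2} | {s0} | {s3} — 3 equivalence classes.

3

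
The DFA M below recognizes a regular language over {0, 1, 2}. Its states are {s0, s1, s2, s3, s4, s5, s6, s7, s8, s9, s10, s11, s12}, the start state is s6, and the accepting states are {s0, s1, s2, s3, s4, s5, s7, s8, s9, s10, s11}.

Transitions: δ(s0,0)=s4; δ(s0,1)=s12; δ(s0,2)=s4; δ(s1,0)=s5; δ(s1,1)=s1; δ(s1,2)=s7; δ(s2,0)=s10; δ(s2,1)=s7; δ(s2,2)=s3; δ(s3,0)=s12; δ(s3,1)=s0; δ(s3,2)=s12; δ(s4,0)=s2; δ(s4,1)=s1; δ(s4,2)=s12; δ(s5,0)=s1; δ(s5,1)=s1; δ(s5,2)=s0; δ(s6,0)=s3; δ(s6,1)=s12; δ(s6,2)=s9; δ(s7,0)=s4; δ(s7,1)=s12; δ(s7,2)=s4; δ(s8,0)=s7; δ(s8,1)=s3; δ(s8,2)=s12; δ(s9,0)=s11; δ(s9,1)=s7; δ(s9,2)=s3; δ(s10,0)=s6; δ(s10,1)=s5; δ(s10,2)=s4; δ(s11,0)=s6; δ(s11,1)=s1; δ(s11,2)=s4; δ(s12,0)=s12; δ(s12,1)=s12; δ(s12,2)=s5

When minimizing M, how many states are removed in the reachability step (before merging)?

1

BFS from s6 reaches {s0, s1, s2, s3, s4, s5, s6, s7, s9, s10, s11, s12}; the 1 state(s) s8 are never visited.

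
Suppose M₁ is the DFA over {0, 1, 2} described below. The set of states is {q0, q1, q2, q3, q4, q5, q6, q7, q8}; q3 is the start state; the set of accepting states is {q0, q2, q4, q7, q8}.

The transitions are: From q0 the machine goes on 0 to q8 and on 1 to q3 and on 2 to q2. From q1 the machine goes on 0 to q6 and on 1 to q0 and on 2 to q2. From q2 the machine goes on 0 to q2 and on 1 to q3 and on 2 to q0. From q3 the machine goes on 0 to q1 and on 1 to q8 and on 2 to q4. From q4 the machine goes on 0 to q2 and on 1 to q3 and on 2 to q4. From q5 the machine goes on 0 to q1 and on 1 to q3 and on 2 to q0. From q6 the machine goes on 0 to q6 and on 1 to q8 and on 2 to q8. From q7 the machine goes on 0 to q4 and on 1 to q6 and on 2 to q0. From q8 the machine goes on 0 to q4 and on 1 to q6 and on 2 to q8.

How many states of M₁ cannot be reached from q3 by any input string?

Starting at q3 and following transitions, the reachable set is {q0, q1, q2, q3, q4, q6, q8}. That leaves q5, q7 unreachable — 2 in total.

2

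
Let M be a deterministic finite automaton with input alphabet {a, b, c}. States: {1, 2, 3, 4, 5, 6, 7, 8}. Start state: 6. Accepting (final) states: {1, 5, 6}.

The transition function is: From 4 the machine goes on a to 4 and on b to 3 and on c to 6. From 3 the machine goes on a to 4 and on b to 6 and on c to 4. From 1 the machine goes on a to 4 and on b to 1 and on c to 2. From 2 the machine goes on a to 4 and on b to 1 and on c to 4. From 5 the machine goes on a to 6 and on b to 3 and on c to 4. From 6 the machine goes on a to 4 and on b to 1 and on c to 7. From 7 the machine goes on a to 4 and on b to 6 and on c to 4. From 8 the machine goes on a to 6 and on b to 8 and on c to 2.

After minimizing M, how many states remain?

3

First remove the unreachable states {5,8}; 6 states remain.
P0 = {1,6} | {2,3,4,7}.
Refine {2,3,4,7} on symbol b: members go to different blocks, giving {2,3,7} and {4}.
The partition is now stable with 3 blocks: {1,6} | {2,3,7} | {4}.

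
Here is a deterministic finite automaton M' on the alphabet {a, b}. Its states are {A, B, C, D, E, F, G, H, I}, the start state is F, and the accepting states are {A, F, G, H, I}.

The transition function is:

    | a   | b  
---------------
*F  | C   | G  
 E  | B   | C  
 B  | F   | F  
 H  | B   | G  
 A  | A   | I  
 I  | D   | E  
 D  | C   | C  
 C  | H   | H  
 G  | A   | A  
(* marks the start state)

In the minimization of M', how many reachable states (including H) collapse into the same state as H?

Every state is reachable, so we keep all 9.
P0 = {A,F,G,H,I} | {B,C,D,E}.
On input a, block {A,F,G,H,I} splits into {F,H,I} and {A,G}.
Refine {F,H,I} on symbol b: members go to different blocks, giving {F,H} and {I}.
Split {B,C,D,E} by δ(·,a) → {B,C} and {D,E}.
On input b, block {A,G} splits into {A} and {G}.
No further refinement is possible. Final partition (6 blocks): {F,H} | {B,C} | {A} | {I} | {D,E} | {G}.
State H belongs to the block {F,H}, which has 2 states.

2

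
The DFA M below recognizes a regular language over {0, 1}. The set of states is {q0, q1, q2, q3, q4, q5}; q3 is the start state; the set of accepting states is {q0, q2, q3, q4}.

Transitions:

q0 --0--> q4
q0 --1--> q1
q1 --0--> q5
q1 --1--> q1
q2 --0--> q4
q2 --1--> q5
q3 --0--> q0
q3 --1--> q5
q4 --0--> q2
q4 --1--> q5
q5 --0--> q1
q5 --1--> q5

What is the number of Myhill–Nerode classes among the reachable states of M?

2

P0 = {q0,q2,q3,q4} | {q1,q5}.
The partition is now stable with 2 blocks: {q0,q2,q3,q4} | {q1,q5}.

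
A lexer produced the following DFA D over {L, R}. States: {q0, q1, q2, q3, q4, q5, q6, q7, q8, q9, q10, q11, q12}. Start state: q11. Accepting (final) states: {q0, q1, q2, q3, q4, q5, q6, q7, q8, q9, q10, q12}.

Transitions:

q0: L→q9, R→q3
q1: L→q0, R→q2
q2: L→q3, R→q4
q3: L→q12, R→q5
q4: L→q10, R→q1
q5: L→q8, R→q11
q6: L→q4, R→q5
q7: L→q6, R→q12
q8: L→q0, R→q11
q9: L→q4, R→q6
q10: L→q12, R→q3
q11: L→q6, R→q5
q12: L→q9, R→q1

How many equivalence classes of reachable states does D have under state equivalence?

States {q7} cannot be reached from the start state, so discard them.
Initial partition by acceptance: {q0,q1,q2,q3,q4,q5,q6,q8,q9,q10,q12} | {q11}.
Split {q0,q1,q2,q3,q4,q5,q6,q8,q9,q10,q12} by δ(·,R) → {q0,q1,q2,q3,q4,q6,q9,q10,q12} and {q5,q8}.
Split {q0,q1,q2,q3,q4,q6,q9,q10,q12} by δ(·,R) → {q0,q1,q2,q4,q9,q10,q12} and {q3,q6}.
Refine {q0,q1,q2,q4,q9,q10,q12} on symbol L: members go to different blocks, giving {q0,q1,q4,q9,q10,q12} and {q2}.
On input R, block {q0,q1,q4,q9,q10,q12} splits into {q0,q9,q10} and {q4,q12} and {q1}.
Split {q0,q9,q10} by δ(·,L) → {q9,q10} and {q0}.
Refine {q5,q8} on symbol L: members go to different blocks, giving {q5} and {q8}.
Stable partition: {q9,q10} | {q11} | {q5} | {q3,q6} | {q2} | {q4,q12} | {q1} | {q0} | {q8} — 9 equivalence classes.

9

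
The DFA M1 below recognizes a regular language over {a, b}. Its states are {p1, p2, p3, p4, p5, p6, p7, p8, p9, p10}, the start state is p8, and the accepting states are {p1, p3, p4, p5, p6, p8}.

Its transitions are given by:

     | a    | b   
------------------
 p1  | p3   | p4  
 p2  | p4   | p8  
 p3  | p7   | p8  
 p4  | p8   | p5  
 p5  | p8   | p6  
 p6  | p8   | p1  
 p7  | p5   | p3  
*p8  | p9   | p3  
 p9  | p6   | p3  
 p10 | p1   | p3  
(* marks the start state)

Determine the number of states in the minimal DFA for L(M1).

3

Reachable states from the start: {p1,p3,p4,p5,p6,p7,p8,p9}. Unreachable: {p2,p10} — drop them.
Start with accepting vs non-accepting: {p1,p3,p4,p5,p6,p8} | {p7,p9}.
Refine {p1,p3,p4,p5,p6,p8} on symbol a: members go to different blocks, giving {p1,p4,p5,p6} and {p3,p8}.
The partition is now stable with 3 blocks: {p1,p4,p5,p6} | {p7,p9} | {p3,p8}.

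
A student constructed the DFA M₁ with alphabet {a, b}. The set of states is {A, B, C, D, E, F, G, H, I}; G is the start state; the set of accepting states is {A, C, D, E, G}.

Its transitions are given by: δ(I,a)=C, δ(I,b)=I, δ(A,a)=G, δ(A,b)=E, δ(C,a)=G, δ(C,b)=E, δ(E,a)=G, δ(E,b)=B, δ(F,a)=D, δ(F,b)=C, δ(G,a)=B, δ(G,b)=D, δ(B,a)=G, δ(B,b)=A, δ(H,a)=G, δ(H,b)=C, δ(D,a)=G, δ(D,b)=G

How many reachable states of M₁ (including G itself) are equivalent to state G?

1

Reachable states from the start: {A,B,D,E,G}. Unreachable: {C,F,H,I} — drop them.
P0 = {A,D,E,G} | {B}.
Refine {A,D,E,G} on symbol a: members go to different blocks, giving {A,D,E} and {G}.
Refine {A,D,E} on symbol b: members go to different blocks, giving {A} and {D} and {E}.
The partition is now stable with 5 blocks: {A} | {B} | {G} | {D} | {E}.
State G belongs to the block {G}, which has 1 states.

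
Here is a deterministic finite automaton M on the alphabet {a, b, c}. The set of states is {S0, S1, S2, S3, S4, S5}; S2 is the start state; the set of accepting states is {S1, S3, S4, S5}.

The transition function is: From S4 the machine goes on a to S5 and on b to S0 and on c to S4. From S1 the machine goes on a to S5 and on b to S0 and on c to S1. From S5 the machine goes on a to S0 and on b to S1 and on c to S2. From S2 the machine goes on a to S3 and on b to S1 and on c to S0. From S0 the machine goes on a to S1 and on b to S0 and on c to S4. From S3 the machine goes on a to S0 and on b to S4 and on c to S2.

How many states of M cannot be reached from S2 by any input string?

A breadth-first search from the start state visits every state.

0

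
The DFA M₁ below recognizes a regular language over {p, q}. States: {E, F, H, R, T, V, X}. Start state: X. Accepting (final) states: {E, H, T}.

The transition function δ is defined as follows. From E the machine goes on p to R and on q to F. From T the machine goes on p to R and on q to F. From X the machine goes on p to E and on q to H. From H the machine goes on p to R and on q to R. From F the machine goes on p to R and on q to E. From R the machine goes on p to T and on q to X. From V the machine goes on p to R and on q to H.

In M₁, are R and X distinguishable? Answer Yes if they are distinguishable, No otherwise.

Yes

States {V} cannot be reached from the start state, so discard them.
Initial partition by acceptance: {E,H,T} | {F,R,X}.
Refine {F,R,X} on symbol p: members go to different blocks, giving {R,X} and {F}.
Split {E,H,T} by δ(·,q) → {E,T} and {H}.
Split {R,X} by δ(·,q) → {R} and {X}.
Stable partition: {E,T} | {R} | {F} | {H} | {X} — 5 equivalence classes.
R and X end up in different blocks, so they are distinguishable. For instance, the string 'q' is accepted from only X.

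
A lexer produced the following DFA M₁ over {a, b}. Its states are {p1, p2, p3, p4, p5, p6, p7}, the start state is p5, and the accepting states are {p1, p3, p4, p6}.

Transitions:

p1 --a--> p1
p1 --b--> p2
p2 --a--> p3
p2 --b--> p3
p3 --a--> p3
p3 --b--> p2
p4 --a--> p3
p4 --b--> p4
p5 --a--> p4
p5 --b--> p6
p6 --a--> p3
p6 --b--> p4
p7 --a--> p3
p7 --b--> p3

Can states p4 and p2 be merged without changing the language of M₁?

No

Reachable states from the start: {p2,p3,p4,p5,p6}. Unreachable: {p1,p7} — drop them.
Start with accepting vs non-accepting: {p3,p4,p6} | {p2,p5}.
On input b, block {p3,p4,p6} splits into {p4,p6} and {p3}.
Refine {p2,p5} on symbol a: members go to different blocks, giving {p2} and {p5}.
No further refinement is possible. Final partition (4 blocks): {p4,p6} | {p2} | {p3} | {p5}.
p4 and p2 end up in different blocks, so they are distinguishable. For instance, the string 'ε' is accepted from only p4.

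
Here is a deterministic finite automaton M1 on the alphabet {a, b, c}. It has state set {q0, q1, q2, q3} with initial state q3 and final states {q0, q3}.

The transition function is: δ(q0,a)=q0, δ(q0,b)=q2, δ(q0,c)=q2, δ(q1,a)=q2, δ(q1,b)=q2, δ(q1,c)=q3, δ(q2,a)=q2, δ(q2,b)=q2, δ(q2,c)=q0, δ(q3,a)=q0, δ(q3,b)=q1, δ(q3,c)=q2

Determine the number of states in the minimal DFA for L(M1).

All states are reachable from the start state.
P0 = {q0,q3} | {q1,q2}.
The partition is now stable with 2 blocks: {q0,q3} | {q1,q2}.

2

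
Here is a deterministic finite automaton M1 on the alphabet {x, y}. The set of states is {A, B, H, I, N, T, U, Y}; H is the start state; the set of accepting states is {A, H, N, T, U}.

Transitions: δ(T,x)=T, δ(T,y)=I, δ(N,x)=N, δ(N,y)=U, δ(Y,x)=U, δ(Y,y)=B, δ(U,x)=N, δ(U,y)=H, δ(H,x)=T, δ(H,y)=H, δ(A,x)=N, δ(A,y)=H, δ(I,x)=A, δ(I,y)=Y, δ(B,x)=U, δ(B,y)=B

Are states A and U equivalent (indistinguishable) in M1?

Every state is reachable, so we keep all 8.
Initial partition by acceptance: {A,H,N,T,U} | {B,I,Y}.
Refine {A,H,N,T,U} on symbol y: members go to different blocks, giving {A,H,N,U} and {T}.
Split {A,H,N,U} by δ(·,x) → {A,N,U} and {H}.
Refine {A,N,U} on symbol y: members go to different blocks, giving {A,U} and {N}.
The partition is now stable with 5 blocks: {A,U} | {B,I,Y} | {T} | {H} | {N}.
A and U lie in the same block of the stable partition, so they are equivalent — no string distinguishes them.

Yes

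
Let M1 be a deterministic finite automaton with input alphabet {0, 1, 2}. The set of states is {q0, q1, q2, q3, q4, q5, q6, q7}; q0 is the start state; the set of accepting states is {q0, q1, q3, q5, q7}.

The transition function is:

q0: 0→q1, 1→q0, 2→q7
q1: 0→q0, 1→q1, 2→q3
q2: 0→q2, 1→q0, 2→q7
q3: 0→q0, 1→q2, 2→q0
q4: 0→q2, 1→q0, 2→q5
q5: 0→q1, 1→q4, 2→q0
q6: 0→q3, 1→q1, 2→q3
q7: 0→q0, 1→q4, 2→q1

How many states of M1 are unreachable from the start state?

Starting at q0 and following transitions, the reachable set is {q0, q1, q2, q3, q4, q5, q7}. That leaves q6 unreachable — 1 in total.

1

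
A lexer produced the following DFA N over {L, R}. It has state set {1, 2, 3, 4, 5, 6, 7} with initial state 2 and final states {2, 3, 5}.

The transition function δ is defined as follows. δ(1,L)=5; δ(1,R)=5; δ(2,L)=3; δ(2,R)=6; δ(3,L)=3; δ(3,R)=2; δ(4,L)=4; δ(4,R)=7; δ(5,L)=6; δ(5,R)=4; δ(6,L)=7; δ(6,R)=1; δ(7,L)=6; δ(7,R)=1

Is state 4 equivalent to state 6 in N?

No

All states are reachable from the start state.
P0 = {2,3,5} | {1,4,6,7}.
Refine {2,3,5} on symbol L: members go to different blocks, giving {2,3} and {5}.
Split {2,3} by δ(·,R) → {2} and {3}.
Refine {1,4,6,7} on symbol L: members go to different blocks, giving {4,6,7} and {1}.
Refine {4,6,7} on symbol R: members go to different blocks, giving {6,7} and {4}.
Stable partition: {2} | {6,7} | {5} | {3} | {1} | {4} — 6 equivalence classes.
4 and 6 end up in different blocks, so they are distinguishable. For instance, the string 'RL' is accepted from only 6.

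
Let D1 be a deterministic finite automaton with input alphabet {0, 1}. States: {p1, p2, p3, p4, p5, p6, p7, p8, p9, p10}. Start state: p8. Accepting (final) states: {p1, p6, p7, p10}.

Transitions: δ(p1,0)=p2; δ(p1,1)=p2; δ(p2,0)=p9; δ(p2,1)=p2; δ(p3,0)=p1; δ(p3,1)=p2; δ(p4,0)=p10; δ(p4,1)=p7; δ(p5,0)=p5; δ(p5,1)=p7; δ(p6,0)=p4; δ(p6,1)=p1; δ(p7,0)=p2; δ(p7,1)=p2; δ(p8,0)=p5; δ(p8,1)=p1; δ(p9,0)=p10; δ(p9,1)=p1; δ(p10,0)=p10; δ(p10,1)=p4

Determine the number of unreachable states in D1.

No path from p8 leads to p3, p6; the other 8 states are all reachable.

2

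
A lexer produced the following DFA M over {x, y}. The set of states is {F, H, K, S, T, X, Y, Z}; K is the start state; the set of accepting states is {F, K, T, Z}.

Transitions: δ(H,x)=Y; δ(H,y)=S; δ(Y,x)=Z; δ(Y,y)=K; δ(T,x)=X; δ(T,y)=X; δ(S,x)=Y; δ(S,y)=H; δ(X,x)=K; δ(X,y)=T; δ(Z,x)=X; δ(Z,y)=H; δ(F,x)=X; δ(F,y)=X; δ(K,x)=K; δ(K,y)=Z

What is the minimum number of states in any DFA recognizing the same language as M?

6

Reachable states from the start: {H,K,S,T,X,Y,Z}. Unreachable: {F} — drop them.
Start with accepting vs non-accepting: {K,T,Z} | {H,S,X,Y}.
Refine {K,T,Z} on symbol x: members go to different blocks, giving {T,Z} and {K}.
Refine {H,S,X,Y} on symbol x: members go to different blocks, giving {H,S} and {Y} and {X}.
Refine {T,Z} on symbol y: members go to different blocks, giving {Z} and {T}.
The partition is now stable with 6 blocks: {Z} | {H,S} | {K} | {Y} | {X} | {T}.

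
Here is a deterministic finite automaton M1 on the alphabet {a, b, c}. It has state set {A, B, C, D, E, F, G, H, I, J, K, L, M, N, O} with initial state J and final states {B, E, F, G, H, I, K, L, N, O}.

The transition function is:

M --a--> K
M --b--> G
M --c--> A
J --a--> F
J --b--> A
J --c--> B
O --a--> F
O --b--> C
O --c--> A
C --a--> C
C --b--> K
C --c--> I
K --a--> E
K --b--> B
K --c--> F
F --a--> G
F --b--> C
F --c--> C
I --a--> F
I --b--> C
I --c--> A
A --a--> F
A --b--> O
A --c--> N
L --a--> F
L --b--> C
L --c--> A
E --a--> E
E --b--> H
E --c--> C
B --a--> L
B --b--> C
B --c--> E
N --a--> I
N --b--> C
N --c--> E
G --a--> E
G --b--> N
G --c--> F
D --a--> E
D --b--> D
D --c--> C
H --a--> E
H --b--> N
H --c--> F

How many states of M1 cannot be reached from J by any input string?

2

BFS from J reaches {A, B, C, E, F, G, H, I, J, K, L, N, O}; the 2 state(s) D, M are never visited.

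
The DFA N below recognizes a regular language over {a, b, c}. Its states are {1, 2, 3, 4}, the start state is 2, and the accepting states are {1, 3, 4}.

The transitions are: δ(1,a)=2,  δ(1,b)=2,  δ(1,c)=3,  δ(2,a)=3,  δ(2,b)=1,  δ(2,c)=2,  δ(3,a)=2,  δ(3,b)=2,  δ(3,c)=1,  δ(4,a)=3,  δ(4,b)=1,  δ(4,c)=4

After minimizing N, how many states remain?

2

Reachable states from the start: {1,2,3}. Unreachable: {4} — drop them.
Initial partition by acceptance: {1,3} | {2}.
No further refinement is possible. Final partition (2 blocks): {1,3} | {2}.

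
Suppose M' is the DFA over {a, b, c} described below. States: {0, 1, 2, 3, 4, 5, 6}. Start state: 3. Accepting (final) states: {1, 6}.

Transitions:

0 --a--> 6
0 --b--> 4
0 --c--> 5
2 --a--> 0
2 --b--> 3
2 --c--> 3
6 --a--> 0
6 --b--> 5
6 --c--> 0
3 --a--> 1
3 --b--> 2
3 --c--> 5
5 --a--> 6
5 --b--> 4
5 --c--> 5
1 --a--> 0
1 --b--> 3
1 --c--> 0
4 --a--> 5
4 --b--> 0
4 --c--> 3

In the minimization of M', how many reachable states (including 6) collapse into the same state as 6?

2

Every state is reachable, so we keep all 7.
Initial partition by acceptance: {1,6} | {0,2,3,4,5}.
Refine {0,2,3,4,5} on symbol a: members go to different blocks, giving {0,3,5} and {2,4}.
The partition is now stable with 3 blocks: {1,6} | {0,3,5} | {2,4}.
State 6 belongs to the block {1,6}, which has 2 states.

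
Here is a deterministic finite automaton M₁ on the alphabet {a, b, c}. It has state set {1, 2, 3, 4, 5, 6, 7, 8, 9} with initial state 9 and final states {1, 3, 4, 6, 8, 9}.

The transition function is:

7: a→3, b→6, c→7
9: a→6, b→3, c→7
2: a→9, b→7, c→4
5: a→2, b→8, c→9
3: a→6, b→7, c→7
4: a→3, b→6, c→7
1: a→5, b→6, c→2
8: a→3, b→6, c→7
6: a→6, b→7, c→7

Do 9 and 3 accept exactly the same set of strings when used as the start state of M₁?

No

States {1,2,4,5,8} cannot be reached from the start state, so discard them.
Initial partition by acceptance: {3,6,9} | {7}.
On input b, block {3,6,9} splits into {3,6} and {9}.
Stable partition: {3,6} | {7} | {9} — 3 equivalence classes.
9 and 3 end up in different blocks, so they are distinguishable. For instance, the string 'b' is accepted from only 9.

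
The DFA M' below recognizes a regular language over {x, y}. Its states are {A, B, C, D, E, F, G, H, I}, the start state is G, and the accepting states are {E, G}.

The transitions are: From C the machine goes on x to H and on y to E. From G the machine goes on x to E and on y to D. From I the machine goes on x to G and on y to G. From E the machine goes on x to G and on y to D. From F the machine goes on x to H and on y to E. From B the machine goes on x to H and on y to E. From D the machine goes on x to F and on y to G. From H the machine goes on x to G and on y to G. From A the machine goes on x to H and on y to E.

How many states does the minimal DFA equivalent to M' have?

4

Reachable states from the start: {D,E,F,G,H}. Unreachable: {A,B,C,I} — drop them.
Initial partition by acceptance: {E,G} | {D,F,H}.
On input x, block {D,F,H} splits into {D,F} and {H}.
Refine {D,F} on symbol x: members go to different blocks, giving {D} and {F}.
No further refinement is possible. Final partition (4 blocks): {E,G} | {D} | {H} | {F}.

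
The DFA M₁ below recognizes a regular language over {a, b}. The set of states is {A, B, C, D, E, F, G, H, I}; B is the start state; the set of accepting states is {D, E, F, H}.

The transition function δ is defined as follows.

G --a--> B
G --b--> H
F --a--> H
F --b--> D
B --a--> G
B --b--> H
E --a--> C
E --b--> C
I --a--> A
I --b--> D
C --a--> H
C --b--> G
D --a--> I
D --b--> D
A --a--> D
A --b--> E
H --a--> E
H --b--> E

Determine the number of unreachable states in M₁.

4

No path from B leads to A, D, F, I; the other 5 states are all reachable.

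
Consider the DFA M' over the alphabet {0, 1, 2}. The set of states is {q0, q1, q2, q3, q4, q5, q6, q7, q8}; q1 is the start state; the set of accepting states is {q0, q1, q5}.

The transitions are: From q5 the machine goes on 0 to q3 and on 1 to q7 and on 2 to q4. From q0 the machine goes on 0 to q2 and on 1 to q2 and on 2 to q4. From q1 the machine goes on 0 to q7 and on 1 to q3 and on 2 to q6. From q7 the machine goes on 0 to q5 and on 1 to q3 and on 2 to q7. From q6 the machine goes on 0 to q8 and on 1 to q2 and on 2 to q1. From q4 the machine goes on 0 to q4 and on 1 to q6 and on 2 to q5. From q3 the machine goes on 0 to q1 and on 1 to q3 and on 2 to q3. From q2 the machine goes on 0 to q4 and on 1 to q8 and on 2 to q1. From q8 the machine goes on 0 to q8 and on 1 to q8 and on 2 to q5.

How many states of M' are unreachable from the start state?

1

Starting at q1 and following transitions, the reachable set is {q1, q2, q3, q4, q5, q6, q7, q8}. That leaves q0 unreachable — 1 in total.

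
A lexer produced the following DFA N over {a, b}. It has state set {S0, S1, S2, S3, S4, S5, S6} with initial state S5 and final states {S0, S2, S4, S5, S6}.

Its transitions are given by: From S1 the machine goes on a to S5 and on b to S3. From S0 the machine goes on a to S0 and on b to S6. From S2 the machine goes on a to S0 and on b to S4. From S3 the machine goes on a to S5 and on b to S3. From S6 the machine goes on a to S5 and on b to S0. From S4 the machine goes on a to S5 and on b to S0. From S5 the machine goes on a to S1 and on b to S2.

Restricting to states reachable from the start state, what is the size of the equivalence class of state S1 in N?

2

Initial partition by acceptance: {S0,S2,S4,S5,S6} | {S1,S3}.
Split {S0,S2,S4,S5,S6} by δ(·,a) → {S0,S2,S4,S6} and {S5}.
Split {S0,S2,S4,S6} by δ(·,a) → {S0,S2} and {S4,S6}.
The partition is now stable with 4 blocks: {S0,S2} | {S1,S3} | {S5} | {S4,S6}.
State S1 belongs to the block {S1,S3}, which has 2 states.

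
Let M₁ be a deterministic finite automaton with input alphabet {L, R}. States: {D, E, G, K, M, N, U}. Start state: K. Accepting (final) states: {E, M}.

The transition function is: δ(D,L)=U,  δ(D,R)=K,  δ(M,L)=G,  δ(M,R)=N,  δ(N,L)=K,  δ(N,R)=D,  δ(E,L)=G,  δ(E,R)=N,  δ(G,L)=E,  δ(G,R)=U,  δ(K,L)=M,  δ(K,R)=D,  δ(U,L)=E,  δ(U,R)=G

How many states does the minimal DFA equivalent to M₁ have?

5

Every state is reachable, so we keep all 7.
P0 = {E,M} | {D,G,K,N,U}.
Split {D,G,K,N,U} by δ(·,L) → {G,K,U} and {D,N}.
Refine {G,K,U} on symbol R: members go to different blocks, giving {G,U} and {K}.
Refine {D,N} on symbol L: members go to different blocks, giving {D} and {N}.
Stable partition: {E,M} | {G,U} | {D} | {K} | {N} — 5 equivalence classes.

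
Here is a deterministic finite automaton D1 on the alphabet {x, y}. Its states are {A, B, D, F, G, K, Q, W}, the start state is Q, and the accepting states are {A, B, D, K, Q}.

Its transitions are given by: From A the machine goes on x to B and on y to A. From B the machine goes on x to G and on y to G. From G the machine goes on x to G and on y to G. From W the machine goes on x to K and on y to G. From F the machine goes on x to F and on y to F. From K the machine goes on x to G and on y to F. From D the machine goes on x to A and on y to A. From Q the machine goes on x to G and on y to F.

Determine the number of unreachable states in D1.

5

No path from Q leads to A, B, D, K, W; the other 3 states are all reachable.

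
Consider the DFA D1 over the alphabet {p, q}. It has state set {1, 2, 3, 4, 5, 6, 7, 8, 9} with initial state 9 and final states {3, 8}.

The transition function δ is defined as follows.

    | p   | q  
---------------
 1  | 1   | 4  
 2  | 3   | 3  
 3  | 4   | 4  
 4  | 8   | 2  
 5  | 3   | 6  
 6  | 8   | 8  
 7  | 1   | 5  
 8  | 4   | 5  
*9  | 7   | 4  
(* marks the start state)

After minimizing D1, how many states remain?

4

Every state is reachable, so we keep all 9.
Initial partition by acceptance: {3,8} | {1,2,4,5,6,7,9}.
Refine {1,2,4,5,6,7,9} on symbol p: members go to different blocks, giving {2,4,5,6} and {1,7,9}.
Split {2,4,5,6} by δ(·,q) → {2,6} and {4,5}.
Stable partition: {3,8} | {2,6} | {1,7,9} | {4,5} — 4 equivalence classes.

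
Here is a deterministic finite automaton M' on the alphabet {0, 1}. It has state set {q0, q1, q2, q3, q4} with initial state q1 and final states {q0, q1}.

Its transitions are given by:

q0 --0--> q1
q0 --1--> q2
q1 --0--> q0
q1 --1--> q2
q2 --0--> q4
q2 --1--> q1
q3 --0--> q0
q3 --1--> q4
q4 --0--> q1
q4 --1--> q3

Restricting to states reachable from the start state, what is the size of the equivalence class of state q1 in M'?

All states are reachable from the start state.
Initial partition by acceptance: {q0,q1} | {q2,q3,q4}.
On input 0, block {q2,q3,q4} splits into {q3,q4} and {q2}.
No further refinement is possible. Final partition (3 blocks): {q0,q1} | {q3,q4} | {q2}.
State q1 belongs to the block {q0,q1}, which has 2 states.

2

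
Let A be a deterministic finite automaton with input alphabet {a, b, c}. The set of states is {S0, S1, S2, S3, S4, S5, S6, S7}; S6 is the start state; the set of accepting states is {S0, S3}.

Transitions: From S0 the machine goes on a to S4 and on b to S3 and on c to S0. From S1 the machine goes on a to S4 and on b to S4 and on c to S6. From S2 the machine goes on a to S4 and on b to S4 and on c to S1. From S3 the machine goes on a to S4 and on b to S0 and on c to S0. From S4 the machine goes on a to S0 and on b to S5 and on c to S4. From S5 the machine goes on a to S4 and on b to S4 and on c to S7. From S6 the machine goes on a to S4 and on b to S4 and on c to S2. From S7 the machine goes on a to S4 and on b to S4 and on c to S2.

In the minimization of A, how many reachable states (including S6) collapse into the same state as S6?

5

All states are reachable from the start state.
P0 = {S0,S3} | {S1,S2,S4,S5,S6,S7}.
On input a, block {S1,S2,S4,S5,S6,S7} splits into {S1,S2,S5,S6,S7} and {S4}.
Stable partition: {S0,S3} | {S1,S2,S5,S6,S7} | {S4} — 3 equivalence classes.
State S6 belongs to the block {S1,S2,S5,S6,S7}, which has 5 states.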